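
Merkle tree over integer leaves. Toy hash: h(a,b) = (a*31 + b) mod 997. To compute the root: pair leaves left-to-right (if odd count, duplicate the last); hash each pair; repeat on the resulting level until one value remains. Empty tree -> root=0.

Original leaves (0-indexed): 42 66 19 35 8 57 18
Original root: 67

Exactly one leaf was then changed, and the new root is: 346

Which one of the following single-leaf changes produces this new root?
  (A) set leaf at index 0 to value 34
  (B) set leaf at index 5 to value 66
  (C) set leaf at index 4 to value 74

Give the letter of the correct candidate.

Answer: B

Derivation:
Original leaves: [42, 66, 19, 35, 8, 57, 18]
Target new root: 346
Try each candidate change and compute the resulting root:
Candidate A: set leaf[0] = 34 -> leaves = [34, 66, 19, 35, 8, 57, 18]
  L0: [34, 66, 19, 35, 8, 57, 18]
  L1: h(34,66)=(34*31+66)%997=123 h(19,35)=(19*31+35)%997=624 h(8,57)=(8*31+57)%997=305 h(18,18)=(18*31+18)%997=576 -> [123, 624, 305, 576]
  L2: h(123,624)=(123*31+624)%997=449 h(305,576)=(305*31+576)%997=61 -> [449, 61]
  L3: h(449,61)=(449*31+61)%997=22 -> [22]
  root = 22 != target 346
Candidate B: set leaf[5] = 66 -> leaves = [42, 66, 19, 35, 8, 66, 18]
  L0: [42, 66, 19, 35, 8, 66, 18]
  L1: h(42,66)=(42*31+66)%997=371 h(19,35)=(19*31+35)%997=624 h(8,66)=(8*31+66)%997=314 h(18,18)=(18*31+18)%997=576 -> [371, 624, 314, 576]
  L2: h(371,624)=(371*31+624)%997=161 h(314,576)=(314*31+576)%997=340 -> [161, 340]
  L3: h(161,340)=(161*31+340)%997=346 -> [346]
  root = 346 == target 346  ** MATCH **
Candidate C: set leaf[4] = 74 -> leaves = [42, 66, 19, 35, 74, 57, 18]
  L0: [42, 66, 19, 35, 74, 57, 18]
  L1: h(42,66)=(42*31+66)%997=371 h(19,35)=(19*31+35)%997=624 h(74,57)=(74*31+57)%997=357 h(18,18)=(18*31+18)%997=576 -> [371, 624, 357, 576]
  L2: h(371,624)=(371*31+624)%997=161 h(357,576)=(357*31+576)%997=676 -> [161, 676]
  L3: h(161,676)=(161*31+676)%997=682 -> [682]
  root = 682 != target 346
Candidate B produces the target root.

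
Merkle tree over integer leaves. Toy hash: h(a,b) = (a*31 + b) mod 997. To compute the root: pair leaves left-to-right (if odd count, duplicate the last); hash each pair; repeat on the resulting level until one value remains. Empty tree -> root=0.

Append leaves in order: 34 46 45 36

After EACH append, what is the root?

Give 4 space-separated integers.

After append 34 (leaves=[34]):
  L0: [34]
  root=34
After append 46 (leaves=[34, 46]):
  L0: [34, 46]
  L1: h(34,46)=(34*31+46)%997=103 -> [103]
  root=103
After append 45 (leaves=[34, 46, 45]):
  L0: [34, 46, 45]
  L1: h(34,46)=(34*31+46)%997=103 h(45,45)=(45*31+45)%997=443 -> [103, 443]
  L2: h(103,443)=(103*31+443)%997=645 -> [645]
  root=645
After append 36 (leaves=[34, 46, 45, 36]):
  L0: [34, 46, 45, 36]
  L1: h(34,46)=(34*31+46)%997=103 h(45,36)=(45*31+36)%997=434 -> [103, 434]
  L2: h(103,434)=(103*31+434)%997=636 -> [636]
  root=636

Answer: 34 103 645 636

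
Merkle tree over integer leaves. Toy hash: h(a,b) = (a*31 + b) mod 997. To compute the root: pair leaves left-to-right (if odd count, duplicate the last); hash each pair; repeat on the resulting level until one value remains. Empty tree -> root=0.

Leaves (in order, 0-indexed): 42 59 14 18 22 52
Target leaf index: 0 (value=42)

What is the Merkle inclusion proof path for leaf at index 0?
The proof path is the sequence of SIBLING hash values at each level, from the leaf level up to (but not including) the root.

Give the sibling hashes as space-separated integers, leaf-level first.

L0 (leaves): [42, 59, 14, 18, 22, 52], target index=0
L1: h(42,59)=(42*31+59)%997=364 [pair 0] h(14,18)=(14*31+18)%997=452 [pair 1] h(22,52)=(22*31+52)%997=734 [pair 2] -> [364, 452, 734]
  Sibling for proof at L0: 59
L2: h(364,452)=(364*31+452)%997=769 [pair 0] h(734,734)=(734*31+734)%997=557 [pair 1] -> [769, 557]
  Sibling for proof at L1: 452
L3: h(769,557)=(769*31+557)%997=468 [pair 0] -> [468]
  Sibling for proof at L2: 557
Root: 468
Proof path (sibling hashes from leaf to root): [59, 452, 557]

Answer: 59 452 557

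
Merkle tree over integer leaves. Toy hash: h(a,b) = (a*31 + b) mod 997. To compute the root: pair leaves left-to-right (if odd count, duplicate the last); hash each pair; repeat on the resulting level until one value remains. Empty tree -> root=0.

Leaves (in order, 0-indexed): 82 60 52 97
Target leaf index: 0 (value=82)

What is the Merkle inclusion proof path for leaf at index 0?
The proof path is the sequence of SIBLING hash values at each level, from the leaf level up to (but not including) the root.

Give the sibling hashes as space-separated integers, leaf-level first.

Answer: 60 712

Derivation:
L0 (leaves): [82, 60, 52, 97], target index=0
L1: h(82,60)=(82*31+60)%997=608 [pair 0] h(52,97)=(52*31+97)%997=712 [pair 1] -> [608, 712]
  Sibling for proof at L0: 60
L2: h(608,712)=(608*31+712)%997=617 [pair 0] -> [617]
  Sibling for proof at L1: 712
Root: 617
Proof path (sibling hashes from leaf to root): [60, 712]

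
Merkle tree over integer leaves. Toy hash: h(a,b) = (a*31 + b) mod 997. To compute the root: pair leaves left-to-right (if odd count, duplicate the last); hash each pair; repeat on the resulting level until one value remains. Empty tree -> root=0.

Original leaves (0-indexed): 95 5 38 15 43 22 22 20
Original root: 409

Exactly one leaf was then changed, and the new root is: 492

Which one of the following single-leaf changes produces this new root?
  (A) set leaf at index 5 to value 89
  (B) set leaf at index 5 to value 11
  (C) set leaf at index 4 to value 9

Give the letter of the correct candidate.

Answer: A

Derivation:
Original leaves: [95, 5, 38, 15, 43, 22, 22, 20]
Target new root: 492
Try each candidate change and compute the resulting root:
Candidate A: set leaf[5] = 89 -> leaves = [95, 5, 38, 15, 43, 89, 22, 20]
  L0: [95, 5, 38, 15, 43, 89, 22, 20]
  L1: h(95,5)=(95*31+5)%997=956 h(38,15)=(38*31+15)%997=196 h(43,89)=(43*31+89)%997=425 h(22,20)=(22*31+20)%997=702 -> [956, 196, 425, 702]
  L2: h(956,196)=(956*31+196)%997=919 h(425,702)=(425*31+702)%997=916 -> [919, 916]
  L3: h(919,916)=(919*31+916)%997=492 -> [492]
  root = 492 == target 492  ** MATCH **
Candidate B: set leaf[5] = 11 -> leaves = [95, 5, 38, 15, 43, 11, 22, 20]
  L0: [95, 5, 38, 15, 43, 11, 22, 20]
  L1: h(95,5)=(95*31+5)%997=956 h(38,15)=(38*31+15)%997=196 h(43,11)=(43*31+11)%997=347 h(22,20)=(22*31+20)%997=702 -> [956, 196, 347, 702]
  L2: h(956,196)=(956*31+196)%997=919 h(347,702)=(347*31+702)%997=492 -> [919, 492]
  L3: h(919,492)=(919*31+492)%997=68 -> [68]
  root = 68 != target 492
Candidate C: set leaf[4] = 9 -> leaves = [95, 5, 38, 15, 9, 22, 22, 20]
  L0: [95, 5, 38, 15, 9, 22, 22, 20]
  L1: h(95,5)=(95*31+5)%997=956 h(38,15)=(38*31+15)%997=196 h(9,22)=(9*31+22)%997=301 h(22,20)=(22*31+20)%997=702 -> [956, 196, 301, 702]
  L2: h(956,196)=(956*31+196)%997=919 h(301,702)=(301*31+702)%997=63 -> [919, 63]
  L3: h(919,63)=(919*31+63)%997=636 -> [636]
  root = 636 != target 492
Candidate A produces the target root.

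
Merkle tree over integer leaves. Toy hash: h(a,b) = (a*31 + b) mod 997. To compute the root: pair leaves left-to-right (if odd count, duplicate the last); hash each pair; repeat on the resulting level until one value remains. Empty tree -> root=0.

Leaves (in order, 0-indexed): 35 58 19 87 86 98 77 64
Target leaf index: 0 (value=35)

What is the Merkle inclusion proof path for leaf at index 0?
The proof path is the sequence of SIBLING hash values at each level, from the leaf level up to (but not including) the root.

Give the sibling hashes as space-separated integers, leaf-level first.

Answer: 58 676 399

Derivation:
L0 (leaves): [35, 58, 19, 87, 86, 98, 77, 64], target index=0
L1: h(35,58)=(35*31+58)%997=146 [pair 0] h(19,87)=(19*31+87)%997=676 [pair 1] h(86,98)=(86*31+98)%997=770 [pair 2] h(77,64)=(77*31+64)%997=457 [pair 3] -> [146, 676, 770, 457]
  Sibling for proof at L0: 58
L2: h(146,676)=(146*31+676)%997=217 [pair 0] h(770,457)=(770*31+457)%997=399 [pair 1] -> [217, 399]
  Sibling for proof at L1: 676
L3: h(217,399)=(217*31+399)%997=147 [pair 0] -> [147]
  Sibling for proof at L2: 399
Root: 147
Proof path (sibling hashes from leaf to root): [58, 676, 399]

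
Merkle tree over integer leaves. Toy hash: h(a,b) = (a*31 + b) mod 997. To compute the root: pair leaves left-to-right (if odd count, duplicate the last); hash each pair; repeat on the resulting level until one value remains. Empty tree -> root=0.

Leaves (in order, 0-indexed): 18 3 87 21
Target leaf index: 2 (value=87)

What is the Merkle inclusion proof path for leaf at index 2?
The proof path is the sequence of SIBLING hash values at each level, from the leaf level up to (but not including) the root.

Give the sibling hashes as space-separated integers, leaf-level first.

L0 (leaves): [18, 3, 87, 21], target index=2
L1: h(18,3)=(18*31+3)%997=561 [pair 0] h(87,21)=(87*31+21)%997=724 [pair 1] -> [561, 724]
  Sibling for proof at L0: 21
L2: h(561,724)=(561*31+724)%997=169 [pair 0] -> [169]
  Sibling for proof at L1: 561
Root: 169
Proof path (sibling hashes from leaf to root): [21, 561]

Answer: 21 561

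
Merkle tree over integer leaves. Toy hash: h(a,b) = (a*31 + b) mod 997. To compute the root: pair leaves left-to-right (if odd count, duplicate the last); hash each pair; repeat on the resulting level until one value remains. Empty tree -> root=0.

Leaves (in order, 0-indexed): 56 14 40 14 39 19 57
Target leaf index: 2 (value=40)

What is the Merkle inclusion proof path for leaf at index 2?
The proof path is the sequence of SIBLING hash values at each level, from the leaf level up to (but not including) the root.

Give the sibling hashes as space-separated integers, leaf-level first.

L0 (leaves): [56, 14, 40, 14, 39, 19, 57], target index=2
L1: h(56,14)=(56*31+14)%997=753 [pair 0] h(40,14)=(40*31+14)%997=257 [pair 1] h(39,19)=(39*31+19)%997=231 [pair 2] h(57,57)=(57*31+57)%997=827 [pair 3] -> [753, 257, 231, 827]
  Sibling for proof at L0: 14
L2: h(753,257)=(753*31+257)%997=669 [pair 0] h(231,827)=(231*31+827)%997=12 [pair 1] -> [669, 12]
  Sibling for proof at L1: 753
L3: h(669,12)=(669*31+12)%997=811 [pair 0] -> [811]
  Sibling for proof at L2: 12
Root: 811
Proof path (sibling hashes from leaf to root): [14, 753, 12]

Answer: 14 753 12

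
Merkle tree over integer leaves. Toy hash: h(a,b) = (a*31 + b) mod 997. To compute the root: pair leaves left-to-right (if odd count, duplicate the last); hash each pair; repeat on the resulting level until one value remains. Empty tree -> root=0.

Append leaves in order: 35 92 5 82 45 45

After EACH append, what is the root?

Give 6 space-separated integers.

After append 35 (leaves=[35]):
  L0: [35]
  root=35
After append 92 (leaves=[35, 92]):
  L0: [35, 92]
  L1: h(35,92)=(35*31+92)%997=180 -> [180]
  root=180
After append 5 (leaves=[35, 92, 5]):
  L0: [35, 92, 5]
  L1: h(35,92)=(35*31+92)%997=180 h(5,5)=(5*31+5)%997=160 -> [180, 160]
  L2: h(180,160)=(180*31+160)%997=755 -> [755]
  root=755
After append 82 (leaves=[35, 92, 5, 82]):
  L0: [35, 92, 5, 82]
  L1: h(35,92)=(35*31+92)%997=180 h(5,82)=(5*31+82)%997=237 -> [180, 237]
  L2: h(180,237)=(180*31+237)%997=832 -> [832]
  root=832
After append 45 (leaves=[35, 92, 5, 82, 45]):
  L0: [35, 92, 5, 82, 45]
  L1: h(35,92)=(35*31+92)%997=180 h(5,82)=(5*31+82)%997=237 h(45,45)=(45*31+45)%997=443 -> [180, 237, 443]
  L2: h(180,237)=(180*31+237)%997=832 h(443,443)=(443*31+443)%997=218 -> [832, 218]
  L3: h(832,218)=(832*31+218)%997=88 -> [88]
  root=88
After append 45 (leaves=[35, 92, 5, 82, 45, 45]):
  L0: [35, 92, 5, 82, 45, 45]
  L1: h(35,92)=(35*31+92)%997=180 h(5,82)=(5*31+82)%997=237 h(45,45)=(45*31+45)%997=443 -> [180, 237, 443]
  L2: h(180,237)=(180*31+237)%997=832 h(443,443)=(443*31+443)%997=218 -> [832, 218]
  L3: h(832,218)=(832*31+218)%997=88 -> [88]
  root=88

Answer: 35 180 755 832 88 88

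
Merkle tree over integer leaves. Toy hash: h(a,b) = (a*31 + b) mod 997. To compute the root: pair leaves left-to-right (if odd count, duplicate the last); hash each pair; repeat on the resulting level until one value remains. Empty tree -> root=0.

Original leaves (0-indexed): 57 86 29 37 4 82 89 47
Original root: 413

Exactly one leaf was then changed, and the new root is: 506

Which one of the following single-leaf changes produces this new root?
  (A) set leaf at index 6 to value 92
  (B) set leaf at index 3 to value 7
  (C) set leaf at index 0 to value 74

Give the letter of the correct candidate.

Answer: A

Derivation:
Original leaves: [57, 86, 29, 37, 4, 82, 89, 47]
Target new root: 506
Try each candidate change and compute the resulting root:
Candidate A: set leaf[6] = 92 -> leaves = [57, 86, 29, 37, 4, 82, 92, 47]
  L0: [57, 86, 29, 37, 4, 82, 92, 47]
  L1: h(57,86)=(57*31+86)%997=856 h(29,37)=(29*31+37)%997=936 h(4,82)=(4*31+82)%997=206 h(92,47)=(92*31+47)%997=905 -> [856, 936, 206, 905]
  L2: h(856,936)=(856*31+936)%997=553 h(206,905)=(206*31+905)%997=312 -> [553, 312]
  L3: h(553,312)=(553*31+312)%997=506 -> [506]
  root = 506 == target 506  ** MATCH **
Candidate B: set leaf[3] = 7 -> leaves = [57, 86, 29, 7, 4, 82, 89, 47]
  L0: [57, 86, 29, 7, 4, 82, 89, 47]
  L1: h(57,86)=(57*31+86)%997=856 h(29,7)=(29*31+7)%997=906 h(4,82)=(4*31+82)%997=206 h(89,47)=(89*31+47)%997=812 -> [856, 906, 206, 812]
  L2: h(856,906)=(856*31+906)%997=523 h(206,812)=(206*31+812)%997=219 -> [523, 219]
  L3: h(523,219)=(523*31+219)%997=480 -> [480]
  root = 480 != target 506
Candidate C: set leaf[0] = 74 -> leaves = [74, 86, 29, 37, 4, 82, 89, 47]
  L0: [74, 86, 29, 37, 4, 82, 89, 47]
  L1: h(74,86)=(74*31+86)%997=386 h(29,37)=(29*31+37)%997=936 h(4,82)=(4*31+82)%997=206 h(89,47)=(89*31+47)%997=812 -> [386, 936, 206, 812]
  L2: h(386,936)=(386*31+936)%997=938 h(206,812)=(206*31+812)%997=219 -> [938, 219]
  L3: h(938,219)=(938*31+219)%997=384 -> [384]
  root = 384 != target 506
Candidate A produces the target root.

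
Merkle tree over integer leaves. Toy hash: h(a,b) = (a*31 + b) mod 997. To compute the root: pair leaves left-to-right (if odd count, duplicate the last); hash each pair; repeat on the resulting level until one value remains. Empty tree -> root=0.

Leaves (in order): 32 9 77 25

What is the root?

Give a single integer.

L0: [32, 9, 77, 25]
L1: h(32,9)=(32*31+9)%997=4 h(77,25)=(77*31+25)%997=418 -> [4, 418]
L2: h(4,418)=(4*31+418)%997=542 -> [542]

Answer: 542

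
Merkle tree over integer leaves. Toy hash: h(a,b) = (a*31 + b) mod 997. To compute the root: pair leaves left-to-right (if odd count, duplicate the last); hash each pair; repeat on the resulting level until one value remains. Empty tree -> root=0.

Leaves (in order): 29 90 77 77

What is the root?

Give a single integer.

L0: [29, 90, 77, 77]
L1: h(29,90)=(29*31+90)%997=989 h(77,77)=(77*31+77)%997=470 -> [989, 470]
L2: h(989,470)=(989*31+470)%997=222 -> [222]

Answer: 222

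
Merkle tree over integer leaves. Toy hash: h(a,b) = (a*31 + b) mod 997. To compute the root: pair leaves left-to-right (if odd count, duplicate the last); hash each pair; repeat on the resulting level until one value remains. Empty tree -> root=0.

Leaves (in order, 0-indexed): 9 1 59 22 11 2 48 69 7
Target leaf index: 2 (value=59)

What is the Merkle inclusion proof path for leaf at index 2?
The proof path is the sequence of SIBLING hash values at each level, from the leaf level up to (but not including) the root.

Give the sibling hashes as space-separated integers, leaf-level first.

Answer: 22 280 226 66

Derivation:
L0 (leaves): [9, 1, 59, 22, 11, 2, 48, 69, 7], target index=2
L1: h(9,1)=(9*31+1)%997=280 [pair 0] h(59,22)=(59*31+22)%997=854 [pair 1] h(11,2)=(11*31+2)%997=343 [pair 2] h(48,69)=(48*31+69)%997=560 [pair 3] h(7,7)=(7*31+7)%997=224 [pair 4] -> [280, 854, 343, 560, 224]
  Sibling for proof at L0: 22
L2: h(280,854)=(280*31+854)%997=561 [pair 0] h(343,560)=(343*31+560)%997=226 [pair 1] h(224,224)=(224*31+224)%997=189 [pair 2] -> [561, 226, 189]
  Sibling for proof at L1: 280
L3: h(561,226)=(561*31+226)%997=668 [pair 0] h(189,189)=(189*31+189)%997=66 [pair 1] -> [668, 66]
  Sibling for proof at L2: 226
L4: h(668,66)=(668*31+66)%997=834 [pair 0] -> [834]
  Sibling for proof at L3: 66
Root: 834
Proof path (sibling hashes from leaf to root): [22, 280, 226, 66]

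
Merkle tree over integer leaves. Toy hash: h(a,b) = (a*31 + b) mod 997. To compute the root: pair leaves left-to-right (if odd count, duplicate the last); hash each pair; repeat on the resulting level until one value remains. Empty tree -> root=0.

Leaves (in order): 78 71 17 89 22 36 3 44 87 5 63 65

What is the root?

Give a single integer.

Answer: 228

Derivation:
L0: [78, 71, 17, 89, 22, 36, 3, 44, 87, 5, 63, 65]
L1: h(78,71)=(78*31+71)%997=495 h(17,89)=(17*31+89)%997=616 h(22,36)=(22*31+36)%997=718 h(3,44)=(3*31+44)%997=137 h(87,5)=(87*31+5)%997=708 h(63,65)=(63*31+65)%997=24 -> [495, 616, 718, 137, 708, 24]
L2: h(495,616)=(495*31+616)%997=9 h(718,137)=(718*31+137)%997=461 h(708,24)=(708*31+24)%997=38 -> [9, 461, 38]
L3: h(9,461)=(9*31+461)%997=740 h(38,38)=(38*31+38)%997=219 -> [740, 219]
L4: h(740,219)=(740*31+219)%997=228 -> [228]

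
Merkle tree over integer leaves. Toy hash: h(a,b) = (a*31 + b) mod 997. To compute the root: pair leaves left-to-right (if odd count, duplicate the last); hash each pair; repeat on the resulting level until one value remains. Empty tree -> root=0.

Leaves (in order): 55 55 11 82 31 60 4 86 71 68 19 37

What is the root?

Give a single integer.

L0: [55, 55, 11, 82, 31, 60, 4, 86, 71, 68, 19, 37]
L1: h(55,55)=(55*31+55)%997=763 h(11,82)=(11*31+82)%997=423 h(31,60)=(31*31+60)%997=24 h(4,86)=(4*31+86)%997=210 h(71,68)=(71*31+68)%997=275 h(19,37)=(19*31+37)%997=626 -> [763, 423, 24, 210, 275, 626]
L2: h(763,423)=(763*31+423)%997=148 h(24,210)=(24*31+210)%997=954 h(275,626)=(275*31+626)%997=178 -> [148, 954, 178]
L3: h(148,954)=(148*31+954)%997=557 h(178,178)=(178*31+178)%997=711 -> [557, 711]
L4: h(557,711)=(557*31+711)%997=32 -> [32]

Answer: 32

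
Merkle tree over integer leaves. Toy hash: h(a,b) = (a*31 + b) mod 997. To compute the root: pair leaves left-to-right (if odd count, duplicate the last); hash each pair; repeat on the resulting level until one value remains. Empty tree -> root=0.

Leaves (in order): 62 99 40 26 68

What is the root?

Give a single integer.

L0: [62, 99, 40, 26, 68]
L1: h(62,99)=(62*31+99)%997=27 h(40,26)=(40*31+26)%997=269 h(68,68)=(68*31+68)%997=182 -> [27, 269, 182]
L2: h(27,269)=(27*31+269)%997=109 h(182,182)=(182*31+182)%997=839 -> [109, 839]
L3: h(109,839)=(109*31+839)%997=230 -> [230]

Answer: 230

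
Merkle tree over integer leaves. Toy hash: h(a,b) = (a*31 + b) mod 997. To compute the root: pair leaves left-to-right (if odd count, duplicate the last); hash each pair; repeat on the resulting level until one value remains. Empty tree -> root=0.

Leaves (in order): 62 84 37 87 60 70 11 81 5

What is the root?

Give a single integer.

L0: [62, 84, 37, 87, 60, 70, 11, 81, 5]
L1: h(62,84)=(62*31+84)%997=12 h(37,87)=(37*31+87)%997=237 h(60,70)=(60*31+70)%997=933 h(11,81)=(11*31+81)%997=422 h(5,5)=(5*31+5)%997=160 -> [12, 237, 933, 422, 160]
L2: h(12,237)=(12*31+237)%997=609 h(933,422)=(933*31+422)%997=432 h(160,160)=(160*31+160)%997=135 -> [609, 432, 135]
L3: h(609,432)=(609*31+432)%997=368 h(135,135)=(135*31+135)%997=332 -> [368, 332]
L4: h(368,332)=(368*31+332)%997=773 -> [773]

Answer: 773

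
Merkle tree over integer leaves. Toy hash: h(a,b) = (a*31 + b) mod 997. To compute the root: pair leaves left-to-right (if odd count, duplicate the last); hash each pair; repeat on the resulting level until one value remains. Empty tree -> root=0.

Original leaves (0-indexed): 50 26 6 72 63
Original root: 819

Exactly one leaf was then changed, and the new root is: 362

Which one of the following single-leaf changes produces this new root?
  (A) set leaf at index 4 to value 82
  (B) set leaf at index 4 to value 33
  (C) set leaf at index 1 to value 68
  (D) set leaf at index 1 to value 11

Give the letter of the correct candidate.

Answer: D

Derivation:
Original leaves: [50, 26, 6, 72, 63]
Target new root: 362
Try each candidate change and compute the resulting root:
Candidate A: set leaf[4] = 82 -> leaves = [50, 26, 6, 72, 82]
  L0: [50, 26, 6, 72, 82]
  L1: h(50,26)=(50*31+26)%997=579 h(6,72)=(6*31+72)%997=258 h(82,82)=(82*31+82)%997=630 -> [579, 258, 630]
  L2: h(579,258)=(579*31+258)%997=261 h(630,630)=(630*31+630)%997=220 -> [261, 220]
  L3: h(261,220)=(261*31+220)%997=335 -> [335]
  root = 335 != target 362
Candidate B: set leaf[4] = 33 -> leaves = [50, 26, 6, 72, 33]
  L0: [50, 26, 6, 72, 33]
  L1: h(50,26)=(50*31+26)%997=579 h(6,72)=(6*31+72)%997=258 h(33,33)=(33*31+33)%997=59 -> [579, 258, 59]
  L2: h(579,258)=(579*31+258)%997=261 h(59,59)=(59*31+59)%997=891 -> [261, 891]
  L3: h(261,891)=(261*31+891)%997=9 -> [9]
  root = 9 != target 362
Candidate C: set leaf[1] = 68 -> leaves = [50, 68, 6, 72, 63]
  L0: [50, 68, 6, 72, 63]
  L1: h(50,68)=(50*31+68)%997=621 h(6,72)=(6*31+72)%997=258 h(63,63)=(63*31+63)%997=22 -> [621, 258, 22]
  L2: h(621,258)=(621*31+258)%997=566 h(22,22)=(22*31+22)%997=704 -> [566, 704]
  L3: h(566,704)=(566*31+704)%997=304 -> [304]
  root = 304 != target 362
Candidate D: set leaf[1] = 11 -> leaves = [50, 11, 6, 72, 63]
  L0: [50, 11, 6, 72, 63]
  L1: h(50,11)=(50*31+11)%997=564 h(6,72)=(6*31+72)%997=258 h(63,63)=(63*31+63)%997=22 -> [564, 258, 22]
  L2: h(564,258)=(564*31+258)%997=793 h(22,22)=(22*31+22)%997=704 -> [793, 704]
  L3: h(793,704)=(793*31+704)%997=362 -> [362]
  root = 362 == target 362  ** MATCH **
Candidate D produces the target root.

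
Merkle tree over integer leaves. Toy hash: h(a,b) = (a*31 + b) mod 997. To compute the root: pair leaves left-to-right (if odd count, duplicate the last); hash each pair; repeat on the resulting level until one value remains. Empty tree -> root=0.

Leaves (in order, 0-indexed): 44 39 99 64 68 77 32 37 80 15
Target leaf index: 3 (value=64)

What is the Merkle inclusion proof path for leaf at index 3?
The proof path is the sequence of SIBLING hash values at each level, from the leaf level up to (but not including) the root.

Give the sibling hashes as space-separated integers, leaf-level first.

L0 (leaves): [44, 39, 99, 64, 68, 77, 32, 37, 80, 15], target index=3
L1: h(44,39)=(44*31+39)%997=406 [pair 0] h(99,64)=(99*31+64)%997=142 [pair 1] h(68,77)=(68*31+77)%997=191 [pair 2] h(32,37)=(32*31+37)%997=32 [pair 3] h(80,15)=(80*31+15)%997=501 [pair 4] -> [406, 142, 191, 32, 501]
  Sibling for proof at L0: 99
L2: h(406,142)=(406*31+142)%997=764 [pair 0] h(191,32)=(191*31+32)%997=968 [pair 1] h(501,501)=(501*31+501)%997=80 [pair 2] -> [764, 968, 80]
  Sibling for proof at L1: 406
L3: h(764,968)=(764*31+968)%997=724 [pair 0] h(80,80)=(80*31+80)%997=566 [pair 1] -> [724, 566]
  Sibling for proof at L2: 968
L4: h(724,566)=(724*31+566)%997=79 [pair 0] -> [79]
  Sibling for proof at L3: 566
Root: 79
Proof path (sibling hashes from leaf to root): [99, 406, 968, 566]

Answer: 99 406 968 566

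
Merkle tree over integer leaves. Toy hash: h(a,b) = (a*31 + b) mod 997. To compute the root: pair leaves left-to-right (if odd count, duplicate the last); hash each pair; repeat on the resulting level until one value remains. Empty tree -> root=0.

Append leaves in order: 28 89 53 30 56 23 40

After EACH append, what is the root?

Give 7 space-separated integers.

Answer: 28 957 456 433 977 918 439

Derivation:
After append 28 (leaves=[28]):
  L0: [28]
  root=28
After append 89 (leaves=[28, 89]):
  L0: [28, 89]
  L1: h(28,89)=(28*31+89)%997=957 -> [957]
  root=957
After append 53 (leaves=[28, 89, 53]):
  L0: [28, 89, 53]
  L1: h(28,89)=(28*31+89)%997=957 h(53,53)=(53*31+53)%997=699 -> [957, 699]
  L2: h(957,699)=(957*31+699)%997=456 -> [456]
  root=456
After append 30 (leaves=[28, 89, 53, 30]):
  L0: [28, 89, 53, 30]
  L1: h(28,89)=(28*31+89)%997=957 h(53,30)=(53*31+30)%997=676 -> [957, 676]
  L2: h(957,676)=(957*31+676)%997=433 -> [433]
  root=433
After append 56 (leaves=[28, 89, 53, 30, 56]):
  L0: [28, 89, 53, 30, 56]
  L1: h(28,89)=(28*31+89)%997=957 h(53,30)=(53*31+30)%997=676 h(56,56)=(56*31+56)%997=795 -> [957, 676, 795]
  L2: h(957,676)=(957*31+676)%997=433 h(795,795)=(795*31+795)%997=515 -> [433, 515]
  L3: h(433,515)=(433*31+515)%997=977 -> [977]
  root=977
After append 23 (leaves=[28, 89, 53, 30, 56, 23]):
  L0: [28, 89, 53, 30, 56, 23]
  L1: h(28,89)=(28*31+89)%997=957 h(53,30)=(53*31+30)%997=676 h(56,23)=(56*31+23)%997=762 -> [957, 676, 762]
  L2: h(957,676)=(957*31+676)%997=433 h(762,762)=(762*31+762)%997=456 -> [433, 456]
  L3: h(433,456)=(433*31+456)%997=918 -> [918]
  root=918
After append 40 (leaves=[28, 89, 53, 30, 56, 23, 40]):
  L0: [28, 89, 53, 30, 56, 23, 40]
  L1: h(28,89)=(28*31+89)%997=957 h(53,30)=(53*31+30)%997=676 h(56,23)=(56*31+23)%997=762 h(40,40)=(40*31+40)%997=283 -> [957, 676, 762, 283]
  L2: h(957,676)=(957*31+676)%997=433 h(762,283)=(762*31+283)%997=974 -> [433, 974]
  L3: h(433,974)=(433*31+974)%997=439 -> [439]
  root=439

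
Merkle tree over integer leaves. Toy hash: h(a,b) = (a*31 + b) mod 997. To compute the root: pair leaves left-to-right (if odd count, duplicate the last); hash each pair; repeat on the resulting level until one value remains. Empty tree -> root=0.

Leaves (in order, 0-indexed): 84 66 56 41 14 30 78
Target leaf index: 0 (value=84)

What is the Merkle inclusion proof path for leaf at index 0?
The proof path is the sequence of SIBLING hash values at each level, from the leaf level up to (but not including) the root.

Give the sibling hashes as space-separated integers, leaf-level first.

Answer: 66 780 928

Derivation:
L0 (leaves): [84, 66, 56, 41, 14, 30, 78], target index=0
L1: h(84,66)=(84*31+66)%997=676 [pair 0] h(56,41)=(56*31+41)%997=780 [pair 1] h(14,30)=(14*31+30)%997=464 [pair 2] h(78,78)=(78*31+78)%997=502 [pair 3] -> [676, 780, 464, 502]
  Sibling for proof at L0: 66
L2: h(676,780)=(676*31+780)%997=799 [pair 0] h(464,502)=(464*31+502)%997=928 [pair 1] -> [799, 928]
  Sibling for proof at L1: 780
L3: h(799,928)=(799*31+928)%997=772 [pair 0] -> [772]
  Sibling for proof at L2: 928
Root: 772
Proof path (sibling hashes from leaf to root): [66, 780, 928]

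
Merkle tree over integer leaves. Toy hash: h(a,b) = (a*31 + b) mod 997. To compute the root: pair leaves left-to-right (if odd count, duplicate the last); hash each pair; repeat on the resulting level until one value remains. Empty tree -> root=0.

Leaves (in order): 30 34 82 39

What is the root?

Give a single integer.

Answer: 561

Derivation:
L0: [30, 34, 82, 39]
L1: h(30,34)=(30*31+34)%997=964 h(82,39)=(82*31+39)%997=587 -> [964, 587]
L2: h(964,587)=(964*31+587)%997=561 -> [561]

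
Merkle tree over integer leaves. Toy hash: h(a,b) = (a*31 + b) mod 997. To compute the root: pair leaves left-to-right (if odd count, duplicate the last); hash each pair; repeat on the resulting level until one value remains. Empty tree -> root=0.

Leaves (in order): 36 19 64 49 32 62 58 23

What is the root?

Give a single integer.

Answer: 826

Derivation:
L0: [36, 19, 64, 49, 32, 62, 58, 23]
L1: h(36,19)=(36*31+19)%997=138 h(64,49)=(64*31+49)%997=39 h(32,62)=(32*31+62)%997=57 h(58,23)=(58*31+23)%997=824 -> [138, 39, 57, 824]
L2: h(138,39)=(138*31+39)%997=329 h(57,824)=(57*31+824)%997=597 -> [329, 597]
L3: h(329,597)=(329*31+597)%997=826 -> [826]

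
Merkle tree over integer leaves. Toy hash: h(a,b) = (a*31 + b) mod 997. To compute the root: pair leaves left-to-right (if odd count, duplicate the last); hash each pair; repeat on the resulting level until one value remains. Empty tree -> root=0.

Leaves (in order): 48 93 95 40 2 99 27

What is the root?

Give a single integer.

L0: [48, 93, 95, 40, 2, 99, 27]
L1: h(48,93)=(48*31+93)%997=584 h(95,40)=(95*31+40)%997=991 h(2,99)=(2*31+99)%997=161 h(27,27)=(27*31+27)%997=864 -> [584, 991, 161, 864]
L2: h(584,991)=(584*31+991)%997=152 h(161,864)=(161*31+864)%997=870 -> [152, 870]
L3: h(152,870)=(152*31+870)%997=597 -> [597]

Answer: 597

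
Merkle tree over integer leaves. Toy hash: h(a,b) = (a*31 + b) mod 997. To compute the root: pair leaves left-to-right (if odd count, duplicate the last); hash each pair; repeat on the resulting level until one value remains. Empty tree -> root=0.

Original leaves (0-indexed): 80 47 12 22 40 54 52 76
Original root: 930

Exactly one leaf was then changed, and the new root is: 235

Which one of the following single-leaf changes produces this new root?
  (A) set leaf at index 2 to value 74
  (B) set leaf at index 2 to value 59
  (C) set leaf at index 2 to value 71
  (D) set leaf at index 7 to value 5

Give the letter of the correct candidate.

Answer: B

Derivation:
Original leaves: [80, 47, 12, 22, 40, 54, 52, 76]
Target new root: 235
Try each candidate change and compute the resulting root:
Candidate A: set leaf[2] = 74 -> leaves = [80, 47, 74, 22, 40, 54, 52, 76]
  L0: [80, 47, 74, 22, 40, 54, 52, 76]
  L1: h(80,47)=(80*31+47)%997=533 h(74,22)=(74*31+22)%997=322 h(40,54)=(40*31+54)%997=297 h(52,76)=(52*31+76)%997=691 -> [533, 322, 297, 691]
  L2: h(533,322)=(533*31+322)%997=893 h(297,691)=(297*31+691)%997=925 -> [893, 925]
  L3: h(893,925)=(893*31+925)%997=692 -> [692]
  root = 692 != target 235
Candidate B: set leaf[2] = 59 -> leaves = [80, 47, 59, 22, 40, 54, 52, 76]
  L0: [80, 47, 59, 22, 40, 54, 52, 76]
  L1: h(80,47)=(80*31+47)%997=533 h(59,22)=(59*31+22)%997=854 h(40,54)=(40*31+54)%997=297 h(52,76)=(52*31+76)%997=691 -> [533, 854, 297, 691]
  L2: h(533,854)=(533*31+854)%997=428 h(297,691)=(297*31+691)%997=925 -> [428, 925]
  L3: h(428,925)=(428*31+925)%997=235 -> [235]
  root = 235 == target 235  ** MATCH **
Candidate C: set leaf[2] = 71 -> leaves = [80, 47, 71, 22, 40, 54, 52, 76]
  L0: [80, 47, 71, 22, 40, 54, 52, 76]
  L1: h(80,47)=(80*31+47)%997=533 h(71,22)=(71*31+22)%997=229 h(40,54)=(40*31+54)%997=297 h(52,76)=(52*31+76)%997=691 -> [533, 229, 297, 691]
  L2: h(533,229)=(533*31+229)%997=800 h(297,691)=(297*31+691)%997=925 -> [800, 925]
  L3: h(800,925)=(800*31+925)%997=800 -> [800]
  root = 800 != target 235
Candidate D: set leaf[7] = 5 -> leaves = [80, 47, 12, 22, 40, 54, 52, 5]
  L0: [80, 47, 12, 22, 40, 54, 52, 5]
  L1: h(80,47)=(80*31+47)%997=533 h(12,22)=(12*31+22)%997=394 h(40,54)=(40*31+54)%997=297 h(52,5)=(52*31+5)%997=620 -> [533, 394, 297, 620]
  L2: h(533,394)=(533*31+394)%997=965 h(297,620)=(297*31+620)%997=854 -> [965, 854]
  L3: h(965,854)=(965*31+854)%997=859 -> [859]
  root = 859 != target 235
Candidate B produces the target root.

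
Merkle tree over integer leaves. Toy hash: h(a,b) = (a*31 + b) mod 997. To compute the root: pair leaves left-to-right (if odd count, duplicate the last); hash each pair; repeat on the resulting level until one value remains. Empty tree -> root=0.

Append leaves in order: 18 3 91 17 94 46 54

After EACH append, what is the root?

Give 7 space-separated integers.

After append 18 (leaves=[18]):
  L0: [18]
  root=18
After append 3 (leaves=[18, 3]):
  L0: [18, 3]
  L1: h(18,3)=(18*31+3)%997=561 -> [561]
  root=561
After append 91 (leaves=[18, 3, 91]):
  L0: [18, 3, 91]
  L1: h(18,3)=(18*31+3)%997=561 h(91,91)=(91*31+91)%997=918 -> [561, 918]
  L2: h(561,918)=(561*31+918)%997=363 -> [363]
  root=363
After append 17 (leaves=[18, 3, 91, 17]):
  L0: [18, 3, 91, 17]
  L1: h(18,3)=(18*31+3)%997=561 h(91,17)=(91*31+17)%997=844 -> [561, 844]
  L2: h(561,844)=(561*31+844)%997=289 -> [289]
  root=289
After append 94 (leaves=[18, 3, 91, 17, 94]):
  L0: [18, 3, 91, 17, 94]
  L1: h(18,3)=(18*31+3)%997=561 h(91,17)=(91*31+17)%997=844 h(94,94)=(94*31+94)%997=17 -> [561, 844, 17]
  L2: h(561,844)=(561*31+844)%997=289 h(17,17)=(17*31+17)%997=544 -> [289, 544]
  L3: h(289,544)=(289*31+544)%997=530 -> [530]
  root=530
After append 46 (leaves=[18, 3, 91, 17, 94, 46]):
  L0: [18, 3, 91, 17, 94, 46]
  L1: h(18,3)=(18*31+3)%997=561 h(91,17)=(91*31+17)%997=844 h(94,46)=(94*31+46)%997=966 -> [561, 844, 966]
  L2: h(561,844)=(561*31+844)%997=289 h(966,966)=(966*31+966)%997=5 -> [289, 5]
  L3: h(289,5)=(289*31+5)%997=988 -> [988]
  root=988
After append 54 (leaves=[18, 3, 91, 17, 94, 46, 54]):
  L0: [18, 3, 91, 17, 94, 46, 54]
  L1: h(18,3)=(18*31+3)%997=561 h(91,17)=(91*31+17)%997=844 h(94,46)=(94*31+46)%997=966 h(54,54)=(54*31+54)%997=731 -> [561, 844, 966, 731]
  L2: h(561,844)=(561*31+844)%997=289 h(966,731)=(966*31+731)%997=767 -> [289, 767]
  L3: h(289,767)=(289*31+767)%997=753 -> [753]
  root=753

Answer: 18 561 363 289 530 988 753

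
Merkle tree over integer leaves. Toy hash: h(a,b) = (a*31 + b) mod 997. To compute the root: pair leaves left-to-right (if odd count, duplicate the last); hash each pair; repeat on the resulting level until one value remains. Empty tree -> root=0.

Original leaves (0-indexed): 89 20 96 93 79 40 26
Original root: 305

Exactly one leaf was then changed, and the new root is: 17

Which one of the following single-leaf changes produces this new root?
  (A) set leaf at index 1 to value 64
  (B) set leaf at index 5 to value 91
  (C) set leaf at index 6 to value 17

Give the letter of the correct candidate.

Answer: C

Derivation:
Original leaves: [89, 20, 96, 93, 79, 40, 26]
Target new root: 17
Try each candidate change and compute the resulting root:
Candidate A: set leaf[1] = 64 -> leaves = [89, 64, 96, 93, 79, 40, 26]
  L0: [89, 64, 96, 93, 79, 40, 26]
  L1: h(89,64)=(89*31+64)%997=829 h(96,93)=(96*31+93)%997=78 h(79,40)=(79*31+40)%997=495 h(26,26)=(26*31+26)%997=832 -> [829, 78, 495, 832]
  L2: h(829,78)=(829*31+78)%997=852 h(495,832)=(495*31+832)%997=225 -> [852, 225]
  L3: h(852,225)=(852*31+225)%997=715 -> [715]
  root = 715 != target 17
Candidate B: set leaf[5] = 91 -> leaves = [89, 20, 96, 93, 79, 91, 26]
  L0: [89, 20, 96, 93, 79, 91, 26]
  L1: h(89,20)=(89*31+20)%997=785 h(96,93)=(96*31+93)%997=78 h(79,91)=(79*31+91)%997=546 h(26,26)=(26*31+26)%997=832 -> [785, 78, 546, 832]
  L2: h(785,78)=(785*31+78)%997=485 h(546,832)=(546*31+832)%997=809 -> [485, 809]
  L3: h(485,809)=(485*31+809)%997=889 -> [889]
  root = 889 != target 17
Candidate C: set leaf[6] = 17 -> leaves = [89, 20, 96, 93, 79, 40, 17]
  L0: [89, 20, 96, 93, 79, 40, 17]
  L1: h(89,20)=(89*31+20)%997=785 h(96,93)=(96*31+93)%997=78 h(79,40)=(79*31+40)%997=495 h(17,17)=(17*31+17)%997=544 -> [785, 78, 495, 544]
  L2: h(785,78)=(785*31+78)%997=485 h(495,544)=(495*31+544)%997=934 -> [485, 934]
  L3: h(485,934)=(485*31+934)%997=17 -> [17]
  root = 17 == target 17  ** MATCH **
Candidate C produces the target root.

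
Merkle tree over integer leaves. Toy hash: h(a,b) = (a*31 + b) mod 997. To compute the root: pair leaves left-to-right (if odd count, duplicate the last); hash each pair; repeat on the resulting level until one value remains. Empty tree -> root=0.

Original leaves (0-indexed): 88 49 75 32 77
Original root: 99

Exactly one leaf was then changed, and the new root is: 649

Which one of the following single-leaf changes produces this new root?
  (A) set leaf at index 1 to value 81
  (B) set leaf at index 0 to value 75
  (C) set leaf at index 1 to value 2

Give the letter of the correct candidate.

Original leaves: [88, 49, 75, 32, 77]
Target new root: 649
Try each candidate change and compute the resulting root:
Candidate A: set leaf[1] = 81 -> leaves = [88, 81, 75, 32, 77]
  L0: [88, 81, 75, 32, 77]
  L1: h(88,81)=(88*31+81)%997=815 h(75,32)=(75*31+32)%997=363 h(77,77)=(77*31+77)%997=470 -> [815, 363, 470]
  L2: h(815,363)=(815*31+363)%997=703 h(470,470)=(470*31+470)%997=85 -> [703, 85]
  L3: h(703,85)=(703*31+85)%997=941 -> [941]
  root = 941 != target 649
Candidate B: set leaf[0] = 75 -> leaves = [75, 49, 75, 32, 77]
  L0: [75, 49, 75, 32, 77]
  L1: h(75,49)=(75*31+49)%997=380 h(75,32)=(75*31+32)%997=363 h(77,77)=(77*31+77)%997=470 -> [380, 363, 470]
  L2: h(380,363)=(380*31+363)%997=179 h(470,470)=(470*31+470)%997=85 -> [179, 85]
  L3: h(179,85)=(179*31+85)%997=649 -> [649]
  root = 649 == target 649  ** MATCH **
Candidate C: set leaf[1] = 2 -> leaves = [88, 2, 75, 32, 77]
  L0: [88, 2, 75, 32, 77]
  L1: h(88,2)=(88*31+2)%997=736 h(75,32)=(75*31+32)%997=363 h(77,77)=(77*31+77)%997=470 -> [736, 363, 470]
  L2: h(736,363)=(736*31+363)%997=248 h(470,470)=(470*31+470)%997=85 -> [248, 85]
  L3: h(248,85)=(248*31+85)%997=794 -> [794]
  root = 794 != target 649
Candidate B produces the target root.

Answer: B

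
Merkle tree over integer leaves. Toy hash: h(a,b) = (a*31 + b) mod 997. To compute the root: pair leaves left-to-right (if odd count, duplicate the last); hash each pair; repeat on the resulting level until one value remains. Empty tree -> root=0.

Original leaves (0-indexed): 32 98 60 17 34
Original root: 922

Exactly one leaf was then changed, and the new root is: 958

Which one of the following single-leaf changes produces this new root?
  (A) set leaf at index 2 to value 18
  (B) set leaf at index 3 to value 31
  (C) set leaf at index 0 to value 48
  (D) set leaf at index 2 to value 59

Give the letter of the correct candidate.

Answer: D

Derivation:
Original leaves: [32, 98, 60, 17, 34]
Target new root: 958
Try each candidate change and compute the resulting root:
Candidate A: set leaf[2] = 18 -> leaves = [32, 98, 18, 17, 34]
  L0: [32, 98, 18, 17, 34]
  L1: h(32,98)=(32*31+98)%997=93 h(18,17)=(18*31+17)%997=575 h(34,34)=(34*31+34)%997=91 -> [93, 575, 91]
  L2: h(93,575)=(93*31+575)%997=467 h(91,91)=(91*31+91)%997=918 -> [467, 918]
  L3: h(467,918)=(467*31+918)%997=440 -> [440]
  root = 440 != target 958
Candidate B: set leaf[3] = 31 -> leaves = [32, 98, 60, 31, 34]
  L0: [32, 98, 60, 31, 34]
  L1: h(32,98)=(32*31+98)%997=93 h(60,31)=(60*31+31)%997=894 h(34,34)=(34*31+34)%997=91 -> [93, 894, 91]
  L2: h(93,894)=(93*31+894)%997=786 h(91,91)=(91*31+91)%997=918 -> [786, 918]
  L3: h(786,918)=(786*31+918)%997=359 -> [359]
  root = 359 != target 958
Candidate C: set leaf[0] = 48 -> leaves = [48, 98, 60, 17, 34]
  L0: [48, 98, 60, 17, 34]
  L1: h(48,98)=(48*31+98)%997=589 h(60,17)=(60*31+17)%997=880 h(34,34)=(34*31+34)%997=91 -> [589, 880, 91]
  L2: h(589,880)=(589*31+880)%997=196 h(91,91)=(91*31+91)%997=918 -> [196, 918]
  L3: h(196,918)=(196*31+918)%997=15 -> [15]
  root = 15 != target 958
Candidate D: set leaf[2] = 59 -> leaves = [32, 98, 59, 17, 34]
  L0: [32, 98, 59, 17, 34]
  L1: h(32,98)=(32*31+98)%997=93 h(59,17)=(59*31+17)%997=849 h(34,34)=(34*31+34)%997=91 -> [93, 849, 91]
  L2: h(93,849)=(93*31+849)%997=741 h(91,91)=(91*31+91)%997=918 -> [741, 918]
  L3: h(741,918)=(741*31+918)%997=958 -> [958]
  root = 958 == target 958  ** MATCH **
Candidate D produces the target root.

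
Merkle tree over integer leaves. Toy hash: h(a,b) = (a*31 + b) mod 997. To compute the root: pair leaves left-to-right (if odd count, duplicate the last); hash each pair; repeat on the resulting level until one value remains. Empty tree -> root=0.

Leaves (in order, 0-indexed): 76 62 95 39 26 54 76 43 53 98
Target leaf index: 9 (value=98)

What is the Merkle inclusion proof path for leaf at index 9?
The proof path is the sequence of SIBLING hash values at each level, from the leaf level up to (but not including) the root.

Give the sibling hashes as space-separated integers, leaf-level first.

Answer: 53 744 877 617

Derivation:
L0 (leaves): [76, 62, 95, 39, 26, 54, 76, 43, 53, 98], target index=9
L1: h(76,62)=(76*31+62)%997=424 [pair 0] h(95,39)=(95*31+39)%997=990 [pair 1] h(26,54)=(26*31+54)%997=860 [pair 2] h(76,43)=(76*31+43)%997=405 [pair 3] h(53,98)=(53*31+98)%997=744 [pair 4] -> [424, 990, 860, 405, 744]
  Sibling for proof at L0: 53
L2: h(424,990)=(424*31+990)%997=176 [pair 0] h(860,405)=(860*31+405)%997=146 [pair 1] h(744,744)=(744*31+744)%997=877 [pair 2] -> [176, 146, 877]
  Sibling for proof at L1: 744
L3: h(176,146)=(176*31+146)%997=617 [pair 0] h(877,877)=(877*31+877)%997=148 [pair 1] -> [617, 148]
  Sibling for proof at L2: 877
L4: h(617,148)=(617*31+148)%997=332 [pair 0] -> [332]
  Sibling for proof at L3: 617
Root: 332
Proof path (sibling hashes from leaf to root): [53, 744, 877, 617]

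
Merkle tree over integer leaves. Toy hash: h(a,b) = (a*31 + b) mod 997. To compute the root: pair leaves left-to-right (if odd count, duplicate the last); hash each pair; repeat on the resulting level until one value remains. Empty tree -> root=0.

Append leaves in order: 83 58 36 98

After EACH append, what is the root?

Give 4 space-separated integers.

Answer: 83 637 959 24

Derivation:
After append 83 (leaves=[83]):
  L0: [83]
  root=83
After append 58 (leaves=[83, 58]):
  L0: [83, 58]
  L1: h(83,58)=(83*31+58)%997=637 -> [637]
  root=637
After append 36 (leaves=[83, 58, 36]):
  L0: [83, 58, 36]
  L1: h(83,58)=(83*31+58)%997=637 h(36,36)=(36*31+36)%997=155 -> [637, 155]
  L2: h(637,155)=(637*31+155)%997=959 -> [959]
  root=959
After append 98 (leaves=[83, 58, 36, 98]):
  L0: [83, 58, 36, 98]
  L1: h(83,58)=(83*31+58)%997=637 h(36,98)=(36*31+98)%997=217 -> [637, 217]
  L2: h(637,217)=(637*31+217)%997=24 -> [24]
  root=24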